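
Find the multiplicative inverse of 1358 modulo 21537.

gcd(21537, 1358) = 1  (21537 = 15*1358 + 1167, 1358 = 1*1167 + 191, 1167 = 6*191 + 21, 191 = 9*21 + 2, 21 = 10*2 + 1, 2 = 2*1).
Back-substituting, 1358*(-10261) + 21537*(647) = 1.
So 1358*-10261 ≡ 1 (mod 21537), and -10261 mod 21537 = 11276.

11276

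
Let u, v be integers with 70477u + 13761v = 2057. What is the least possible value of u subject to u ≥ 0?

1244

gcd(70477, 13761):
  70477 = 5×13761 + 1672
  13761 = 8×1672 + 385
  1672 = 4×385 + 132
  385 = 2×132 + 121
  132 = 1×121 + 11
  121 = 11×11
so gcd(70477, 13761) = 11.
11 divides 2057, so solutions exist.
Back-substitute for Bézout coefficients:
  11 = 132 - 1×121
  ... = 70477×(107) + 13761×(-548)
Scale by 2057/11 = 187: (u₀, v₀) = (20009, -102476).
General solution: u = 20009 + 1251t, v = -102476 - 6407t for integer t.
u ≥ 0: smallest is 20009 mod 1251 = 1244 (at t = -15), with v = -6371.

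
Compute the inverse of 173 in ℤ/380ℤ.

257

gcd(380, 173):
  380 = 2*173 + 34
  173 = 5*34 + 3
  34 = 11*3 + 1
  3 = 3*1
so gcd(380, 173) = 1.
Back-substitute for Bézout coefficients:
  1 = 34 - 11*3
  ... = 173*(-123) + 380*(56)
So 173*-123 ≡ 1 (mod 380), and -123 mod 380 = 257.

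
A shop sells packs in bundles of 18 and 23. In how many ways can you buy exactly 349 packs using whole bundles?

Need nonnegative integers with 18j + 23k = 349.
gcd(18, 23) = 1, and 18·(9) + 23·(-7) = 1.
So (j₀, k₀) = (3141, -2443); general j = 3141 + 23t, k = -2443 - 18t.
j ≥ 0 ⇒ t ≥ -136; k ≥ 0 ⇒ t ≤ -136. That's 1 value of t.

1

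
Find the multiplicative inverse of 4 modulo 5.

4

gcd(5, 4) = 1  (5 = 1·4 + 1, 4 = 4·1).
Back-substituting, 4·(-1) + 5·(1) = 1.
So 4·-1 ≡ 1 (mod 5), and -1 mod 5 = 4.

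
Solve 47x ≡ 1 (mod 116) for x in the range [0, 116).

79

gcd(116, 47):
  116 = 2×47 + 22
  47 = 2×22 + 3
  22 = 7×3 + 1
  3 = 3×1
so gcd(116, 47) = 1.
Back-substitute for Bézout coefficients:
  1 = 22 - 7×3
  ... = 47×(-37) + 116×(15)
So 47×-37 ≡ 1 (mod 116), and -37 mod 116 = 79.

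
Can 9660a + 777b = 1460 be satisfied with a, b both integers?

no

gcd(9660, 777) = 21  (9660 = 12·777 + 336, 777 = 2·336 + 105, 336 = 3·105 + 21, 105 = 5·21).
21 does not divide 1460 (remainder 11), so no integer solutions.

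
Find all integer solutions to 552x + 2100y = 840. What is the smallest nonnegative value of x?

70

gcd(2100, 552):
  2100 = 3·552 + 444
  552 = 1·444 + 108
  444 = 4·108 + 12
  108 = 9·12
so gcd(2100, 552) = 12.
12 divides 840, so solutions exist.
Back-substitute for Bézout coefficients:
  12 = 444 - 4·108
  ... = 552·(-19) + 2100·(5)
Scale by 840/12 = 70: (x₀, y₀) = (-1330, 350).
General solution: x = -1330 + 175t, y = 350 - 46t for integer t.
x ≥ 0: smallest is -1330 mod 175 = 70 (at t = 8), with y = -18.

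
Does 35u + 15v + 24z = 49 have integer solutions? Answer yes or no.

yes

gcd(35, 15):
  35 = 2*15 + 5
  15 = 3*5
so gcd(35, 15) = 5.
gcd(5, 24) = 1.
1 divides 49, so integer solutions exist.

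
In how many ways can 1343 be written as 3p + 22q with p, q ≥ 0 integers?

gcd(22, 3):
  22 = 7·3 + 1
  3 = 3·1
so gcd(22, 3) = 1.
Back-substitute for Bézout coefficients:
  1 = 22 - 7·3
  ... = 3·(-7) + 22·(1)
Scale by 1343: one solution is (-9401, 1343). Reduce p mod 22: (15, 59).
General: p = 15 + 22t, q = 59 - 3t.
p ≥ 0 ⇒ t ≥ 0; q ≥ 0 ⇒ t ≤ 19. So t ∈ [0, 19]: 20 solutions.

20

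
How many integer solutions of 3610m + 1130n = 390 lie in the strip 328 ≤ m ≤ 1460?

10

gcd(3610, 1130) = 10  (3610 = 3×1130 + 220, 1130 = 5×220 + 30, 220 = 7×30 + 10, 30 = 3×10).
Back-substituting, 3610×(36) + 1130×(-115) = 10.
Scale by 39: particular solution (1404, -4485); reduce m mod 113: (48, -153).
General solution: m = 48 + 113t, n = -153 - 361t for integer t.
328 ≤ 48 + 113t ≤ 1460 gives t ∈ [3, 12], which is 10 values.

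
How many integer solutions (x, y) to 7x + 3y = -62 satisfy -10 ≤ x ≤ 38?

gcd(7, 3):
  7 = 2·3 + 1
  3 = 3·1
so gcd(7, 3) = 1.
Back-substitute for Bézout coefficients:
  1 = 7 - 2·3
  ... = 7·(1) + 3·(-2)
Scale by -62: particular solution (-62, 124); reduce x mod 3: (1, -23).
General solution: x = 1 + 3t, y = -23 - 7t for integer t.
-10 ≤ 1 + 3t ≤ 38 gives t ∈ [-3, 12], which is 16 values.

16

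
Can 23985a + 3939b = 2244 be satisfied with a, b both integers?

gcd(23985, 3939) = 39  (23985 = 6·3939 + 351, 3939 = 11·351 + 78, 351 = 4·78 + 39, 78 = 2·39).
39 does not divide 2244 (remainder 21), so no integer solutions.

no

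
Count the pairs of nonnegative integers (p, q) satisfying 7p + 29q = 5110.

26

gcd(29, 7) = 1  (29 = 4×7 + 1, 7 = 7×1).
Back-substituting, 7×(-4) + 29×(1) = 1.
Scale by 5110: one solution is (-20440, 5110). Reduce p mod 29: (5, 175).
General: p = 5 + 29t, q = 175 - 7t.
p ≥ 0 ⇒ t ≥ 0; q ≥ 0 ⇒ t ≤ 25. So t ∈ [0, 25]: 26 solutions.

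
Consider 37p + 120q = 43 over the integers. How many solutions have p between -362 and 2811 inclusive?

26

gcd(120, 37):
  120 = 3×37 + 9
  37 = 4×9 + 1
  9 = 9×1
so gcd(120, 37) = 1.
Back-substitute for Bézout coefficients:
  1 = 37 - 4×9
  ... = 37×(13) + 120×(-4)
Scale by 43: particular solution (559, -172); reduce p mod 120: (79, -24).
General solution: p = 79 + 120t, q = -24 - 37t for integer t.
-362 ≤ 79 + 120t ≤ 2811 gives t ∈ [-3, 22], which is 26 values.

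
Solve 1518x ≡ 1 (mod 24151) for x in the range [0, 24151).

gcd(24151, 1518) = 1.
By Bézout, 1518·(-4407) + 24151·(277) = 1.
So 1518·-4407 ≡ 1 (mod 24151), and -4407 mod 24151 = 19744.

19744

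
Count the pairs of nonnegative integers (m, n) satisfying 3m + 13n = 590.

gcd(13, 3) = 1  (13 = 4·3 + 1, 3 = 3·1).
Back-substituting, 3·(-4) + 13·(1) = 1.
Scale by 590: one solution is (-2360, 590). Reduce m mod 13: (6, 44).
General: m = 6 + 13t, n = 44 - 3t.
m ≥ 0 ⇒ t ≥ 0; n ≥ 0 ⇒ t ≤ 14. So t ∈ [0, 14]: 15 solutions.

15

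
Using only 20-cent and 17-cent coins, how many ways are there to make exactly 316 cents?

1

Need nonnegative integers with 20j + 17k = 316.
gcd(20, 17) = 1, and 20·(6) + 17·(-7) = 1.
So (j₀, k₀) = (1896, -2212); general j = 1896 + 17t, k = -2212 - 20t.
j ≥ 0 ⇒ t ≥ -111; k ≥ 0 ⇒ t ≤ -111. That's 1 value of t.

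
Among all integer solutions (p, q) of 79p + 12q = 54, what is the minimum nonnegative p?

gcd(79, 12):
  79 = 6*12 + 7
  12 = 1*7 + 5
  7 = 1*5 + 2
  5 = 2*2 + 1
  2 = 2*1
so gcd(79, 12) = 1.
1 divides 54, so solutions exist.
Back-substitute for Bézout coefficients:
  1 = 5 - 2*2
  ... = 79*(-5) + 12*(33)
Scale by 54/1 = 54: (p₀, q₀) = (-270, 1782).
General solution: p = -270 + 12t, q = 1782 - 79t for integer t.
p ≥ 0: smallest is -270 mod 12 = 6 (at t = 23), with q = -35.

6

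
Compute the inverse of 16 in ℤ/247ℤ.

gcd(247, 16) = 1.
By Bézout, 16*(-108) + 247*(7) = 1.
So 16*-108 ≡ 1 (mod 247), and -108 mod 247 = 139.

139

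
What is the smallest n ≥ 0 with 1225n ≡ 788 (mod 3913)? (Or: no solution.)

gcd(3913, 1225) = 7  (3913 = 3*1225 + 238, 1225 = 5*238 + 35, 238 = 6*35 + 28, 35 = 1*28 + 7, 28 = 4*7).
7 does not divide 788, so the congruence has no solution.

no solution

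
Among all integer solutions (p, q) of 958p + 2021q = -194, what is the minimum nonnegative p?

1582

gcd(2021, 958) = 1  (2021 = 2·958 + 105, 958 = 9·105 + 13, 105 = 8·13 + 1, 13 = 13·1).
1 divides -194, so solutions exist.
Back-substituting, 958·(-154) + 2021·(73) = 1.
Scale by -194/1 = -194: (p₀, q₀) = (29876, -14162).
General solution: p = 29876 + 2021t, q = -14162 - 958t for integer t.
p ≥ 0: smallest is 29876 mod 2021 = 1582 (at t = -14), with q = -750.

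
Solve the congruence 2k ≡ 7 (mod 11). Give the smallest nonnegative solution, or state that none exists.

gcd(11, 2) = 1.
1 divides 7, so solutions exist.
By Bézout, 2·(-5) + 11·(1) = 1.
So 2·(-5) ≡ 1 (mod 11); multiply by 7: k ≡ -35 (mod 11).
Smallest nonnegative: k = -35 mod 11 = 9.

9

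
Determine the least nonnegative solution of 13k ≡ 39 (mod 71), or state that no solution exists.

3

gcd(71, 13) = 1.
1 divides 39, so solutions exist.
By Bézout, 13*(11) + 71*(-2) = 1.
So 13*(11) ≡ 1 (mod 71); multiply by 39: k ≡ 429 (mod 71).
Smallest nonnegative: k = 429 mod 71 = 3.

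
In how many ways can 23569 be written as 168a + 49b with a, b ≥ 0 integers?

gcd(168, 49) = 7  (168 = 3×49 + 21, 49 = 2×21 + 7, 21 = 3×7).
Back-substituting, 168×(-2) + 49×(7) = 7.
Scale by 3367: one solution is (-6734, 23569). Reduce a mod 7: (0, 481).
General: a = 0 + 7t, b = 481 - 24t.
a ≥ 0 ⇒ t ≥ 0; b ≥ 0 ⇒ t ≤ 20. So t ∈ [0, 20]: 21 solutions.

21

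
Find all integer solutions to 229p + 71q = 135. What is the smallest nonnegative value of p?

4

gcd(229, 71) = 1.
1 divides 135, so solutions exist.
By Bézout, 229×(-31) + 71×(100) = 1.
Scale by 135/1 = 135: (p₀, q₀) = (-4185, 13500).
General solution: p = -4185 + 71t, q = 13500 - 229t for integer t.
p ≥ 0: smallest is -4185 mod 71 = 4 (at t = 59), with q = -11.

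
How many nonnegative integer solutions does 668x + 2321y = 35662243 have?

gcd(2321, 668) = 1.
By Bézout, 668×(205) + 2321×(-59) = 1.
One solution: (2064, 14771).
General: x = 2064 + 2321t, y = 14771 - 668t.
x ≥ 0 ⇒ t ≥ 0; y ≥ 0 ⇒ t ≤ 22. So t ∈ [0, 22]: 23 solutions.

23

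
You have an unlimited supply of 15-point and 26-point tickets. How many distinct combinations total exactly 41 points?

1

Need nonnegative integers with 15j + 26k = 41.
gcd(15, 26) = 1, and 15·(7) + 26·(-4) = 1.
So (j₀, k₀) = (287, -164); general j = 287 + 26t, k = -164 - 15t.
j ≥ 0 ⇒ t ≥ -11; k ≥ 0 ⇒ t ≤ -11. That's 1 value of t.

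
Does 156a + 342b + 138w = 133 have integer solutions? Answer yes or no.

gcd(342, 156) = 6.
gcd(6, 138) = 6.
6 does not divide 133 (remainder 1), so no integer solutions.

no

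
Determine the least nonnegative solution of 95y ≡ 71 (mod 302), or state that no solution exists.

23

gcd(302, 95) = 1.
1 divides 71, so solutions exist.
By Bézout, 95×(-89) + 302×(28) = 1.
So 95×(-89) ≡ 1 (mod 302); multiply by 71: y ≡ -6319 (mod 302).
Smallest nonnegative: y = -6319 mod 302 = 23.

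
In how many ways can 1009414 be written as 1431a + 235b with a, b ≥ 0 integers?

3

gcd(1431, 235) = 1.
By Bézout, 1431*(56) + 235*(-341) = 1.
One solution: (49, 3997).
General: a = 49 + 235t, b = 3997 - 1431t.
a ≥ 0 ⇒ t ≥ 0; b ≥ 0 ⇒ t ≤ 2. So t ∈ [0, 2]: 3 solutions.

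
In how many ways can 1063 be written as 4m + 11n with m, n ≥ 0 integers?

gcd(11, 4) = 1  (11 = 2*4 + 3, 4 = 1*3 + 1, 3 = 3*1).
Back-substituting, 4*(3) + 11*(-1) = 1.
Scale by 1063: one solution is (3189, -1063). Reduce m mod 11: (10, 93).
General: m = 10 + 11t, n = 93 - 4t.
m ≥ 0 ⇒ t ≥ 0; n ≥ 0 ⇒ t ≤ 23. So t ∈ [0, 23]: 24 solutions.

24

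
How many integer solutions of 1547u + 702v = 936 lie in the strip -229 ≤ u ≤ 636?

16

gcd(1547, 702):
  1547 = 2×702 + 143
  702 = 4×143 + 130
  143 = 1×130 + 13
  130 = 10×13
so gcd(1547, 702) = 13.
Back-substitute for Bézout coefficients:
  13 = 143 - 1×130
  ... = 1547×(5) + 702×(-11)
Scale by 72: particular solution (360, -792); reduce u mod 54: (36, -78).
General solution: u = 36 + 54t, v = -78 - 119t for integer t.
-229 ≤ 36 + 54t ≤ 636 gives t ∈ [-4, 11], which is 16 values.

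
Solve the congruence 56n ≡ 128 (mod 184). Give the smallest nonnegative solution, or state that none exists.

22

gcd(184, 56) = 8.
8 divides 128, so solutions exist.
By Bézout, 56×(10) + 184×(-3) = 8.
So 56×(10) ≡ 8 (mod 184); multiply by 16: n ≡ 160 (mod 23).
Smallest nonnegative: n = 160 mod 23 = 22.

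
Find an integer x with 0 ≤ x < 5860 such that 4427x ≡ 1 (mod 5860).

3983

gcd(5860, 4427) = 1  (5860 = 1·4427 + 1433, 4427 = 3·1433 + 128, 1433 = 11·128 + 25, 128 = 5·25 + 3, 25 = 8·3 + 1, 3 = 3·1).
Back-substituting, 4427·(-1877) + 5860·(1418) = 1.
So 4427·-1877 ≡ 1 (mod 5860), and -1877 mod 5860 = 3983.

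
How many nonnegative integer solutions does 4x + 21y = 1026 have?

gcd(21, 4) = 1  (21 = 5·4 + 1, 4 = 4·1).
Back-substituting, 4·(-5) + 21·(1) = 1.
Scale by 1026: one solution is (-5130, 1026). Reduce x mod 21: (15, 46).
General: x = 15 + 21t, y = 46 - 4t.
x ≥ 0 ⇒ t ≥ 0; y ≥ 0 ⇒ t ≤ 11. So t ∈ [0, 11]: 12 solutions.

12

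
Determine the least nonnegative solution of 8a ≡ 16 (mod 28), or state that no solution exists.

gcd(28, 8) = 4.
4 divides 16, so solutions exist.
By Bézout, 8·(-3) + 28·(1) = 4.
So 8·(-3) ≡ 4 (mod 28); multiply by 4: a ≡ -12 (mod 7).
Smallest nonnegative: a = -12 mod 7 = 2.

2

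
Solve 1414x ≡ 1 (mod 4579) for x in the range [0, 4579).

3261

gcd(4579, 1414):
  4579 = 3*1414 + 337
  1414 = 4*337 + 66
  337 = 5*66 + 7
  66 = 9*7 + 3
  7 = 2*3 + 1
  3 = 3*1
so gcd(4579, 1414) = 1.
Back-substitute for Bézout coefficients:
  1 = 7 - 2*3
  ... = 1414*(-1318) + 4579*(407)
So 1414*-1318 ≡ 1 (mod 4579), and -1318 mod 4579 = 3261.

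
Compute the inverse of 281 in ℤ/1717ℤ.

gcd(1717, 281):
  1717 = 6·281 + 31
  281 = 9·31 + 2
  31 = 15·2 + 1
  2 = 2·1
so gcd(1717, 281) = 1.
Back-substitute for Bézout coefficients:
  1 = 31 - 15·2
  ... = 281·(-831) + 1717·(136)
So 281·-831 ≡ 1 (mod 1717), and -831 mod 1717 = 886.

886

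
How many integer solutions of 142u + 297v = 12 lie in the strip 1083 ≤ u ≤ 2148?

4

gcd(297, 142) = 1  (297 = 2×142 + 13, 142 = 10×13 + 12, 13 = 1×12 + 1, 12 = 12×1).
Back-substituting, 142×(-23) + 297×(11) = 1.
Scale by 12: particular solution (-276, 132); reduce u mod 297: (21, -10).
General solution: u = 21 + 297t, v = -10 - 142t for integer t.
1083 ≤ 21 + 297t ≤ 2148 gives t ∈ [4, 7], which is 4 values.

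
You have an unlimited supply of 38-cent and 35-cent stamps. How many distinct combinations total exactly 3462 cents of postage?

Need nonnegative integers with 38j + 35k = 3462.
gcd(38, 35) = 1, and 38·(12) + 35·(-13) = 1.
So (j₀, k₀) = (41544, -45006); general j = 41544 + 35t, k = -45006 - 38t.
j ≥ 0 ⇒ t ≥ -1186; k ≥ 0 ⇒ t ≤ -1185. That's 2 values of t.

2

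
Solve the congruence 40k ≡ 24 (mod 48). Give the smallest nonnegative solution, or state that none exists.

3

gcd(48, 40) = 8.
8 divides 24, so solutions exist.
By Bézout, 40·(-1) + 48·(1) = 8.
So 40·(-1) ≡ 8 (mod 48); multiply by 3: k ≡ -3 (mod 6).
Smallest nonnegative: k = -3 mod 6 = 3.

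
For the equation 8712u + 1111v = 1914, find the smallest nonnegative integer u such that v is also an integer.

27

gcd(8712, 1111):
  8712 = 7*1111 + 935
  1111 = 1*935 + 176
  935 = 5*176 + 55
  176 = 3*55 + 11
  55 = 5*11
so gcd(8712, 1111) = 11.
11 divides 1914, so solutions exist.
Back-substitute for Bézout coefficients:
  11 = 176 - 3*55
  ... = 8712*(-19) + 1111*(149)
Scale by 1914/11 = 174: (u₀, v₀) = (-3306, 25926).
General solution: u = -3306 + 101t, v = 25926 - 792t for integer t.
u ≥ 0: smallest is -3306 mod 101 = 27 (at t = 33), with v = -210.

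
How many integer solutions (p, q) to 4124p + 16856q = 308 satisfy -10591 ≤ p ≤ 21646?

7

gcd(16856, 4124) = 4.
By Bézout, 4124×(515) + 16856×(-126) = 4.
Particular solution: (1729, -423).
General solution: p = 1729 + 4214t, q = -423 - 1031t for integer t.
-10591 ≤ 1729 + 4214t ≤ 21646 gives t ∈ [-2, 4], which is 7 values.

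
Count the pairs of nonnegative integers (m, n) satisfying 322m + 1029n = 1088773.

23

gcd(1029, 322) = 7.
By Bézout, 322·(16) + 1029·(-5) = 7.
One solution: (61, 1039).
General: m = 61 + 147t, n = 1039 - 46t.
m ≥ 0 ⇒ t ≥ 0; n ≥ 0 ⇒ t ≤ 22. So t ∈ [0, 22]: 23 solutions.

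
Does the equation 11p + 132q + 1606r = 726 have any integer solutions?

yes

gcd(132, 11):
  132 = 12×11
so gcd(132, 11) = 11.
gcd(11, 1606) = 11.
11 divides 726, so integer solutions exist.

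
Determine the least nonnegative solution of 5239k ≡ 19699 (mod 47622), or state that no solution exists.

36427

gcd(47622, 5239) = 1.
1 divides 19699, so solutions exist.
By Bézout, 5239×(-20525) + 47622×(2258) = 1.
So 5239×(-20525) ≡ 1 (mod 47622); multiply by 19699: k ≡ -404321975 (mod 47622).
Smallest nonnegative: k = -404321975 mod 47622 = 36427.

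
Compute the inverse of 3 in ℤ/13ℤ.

9

gcd(13, 3):
  13 = 4*3 + 1
  3 = 3*1
so gcd(13, 3) = 1.
Back-substitute for Bézout coefficients:
  1 = 13 - 4*3
  ... = 3*(-4) + 13*(1)
So 3*-4 ≡ 1 (mod 13), and -4 mod 13 = 9.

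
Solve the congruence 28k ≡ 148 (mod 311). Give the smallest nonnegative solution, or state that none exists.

183

gcd(311, 28):
  311 = 11×28 + 3
  28 = 9×3 + 1
  3 = 3×1
so gcd(311, 28) = 1.
1 divides 148, so solutions exist.
Back-substitute for Bézout coefficients:
  1 = 28 - 9×3
  ... = 28×(100) + 311×(-9)
So 28×(100) ≡ 1 (mod 311); multiply by 148: k ≡ 14800 (mod 311).
Smallest nonnegative: k = 14800 mod 311 = 183.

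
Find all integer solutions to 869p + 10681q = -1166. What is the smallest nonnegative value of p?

773

gcd(10681, 869) = 11  (10681 = 12×869 + 253, 869 = 3×253 + 110, 253 = 2×110 + 33, 110 = 3×33 + 11, 33 = 3×11).
11 divides -1166, so solutions exist.
Back-substituting, 869×(295) + 10681×(-24) = 11.
Scale by -1166/11 = -106: (p₀, q₀) = (-31270, 2544).
General solution: p = -31270 + 971t, q = 2544 - 79t for integer t.
p ≥ 0: smallest is -31270 mod 971 = 773 (at t = 33), with q = -63.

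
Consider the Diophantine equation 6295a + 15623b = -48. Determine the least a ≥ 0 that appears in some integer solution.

6753

gcd(15623, 6295) = 1.
1 divides -48, so solutions exist.
By Bézout, 6295·(-3070) + 15623·(1237) = 1.
Scale by -48/1 = -48: (a₀, b₀) = (147360, -59376).
General solution: a = 147360 + 15623t, b = -59376 - 6295t for integer t.
a ≥ 0: smallest is 147360 mod 15623 = 6753 (at t = -9), with b = -2721.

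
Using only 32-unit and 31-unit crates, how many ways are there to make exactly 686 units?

1

Need nonnegative integers with 32j + 31k = 686.
gcd(32, 31) = 1, and 32·(1) + 31·(-1) = 1.
So (j₀, k₀) = (686, -686); general j = 686 + 31t, k = -686 - 32t.
j ≥ 0 ⇒ t ≥ -22; k ≥ 0 ⇒ t ≤ -22. That's 1 value of t.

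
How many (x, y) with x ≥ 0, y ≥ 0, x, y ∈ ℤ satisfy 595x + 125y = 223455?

15

gcd(595, 125) = 5  (595 = 4×125 + 95, 125 = 1×95 + 30, 95 = 3×30 + 5, 30 = 6×5).
Back-substituting, 595×(4) + 125×(-19) = 5.
Scale by 44691: one solution is (178764, -849129). Reduce x mod 25: (14, 1721).
General: x = 14 + 25t, y = 1721 - 119t.
x ≥ 0 ⇒ t ≥ 0; y ≥ 0 ⇒ t ≤ 14. So t ∈ [0, 14]: 15 solutions.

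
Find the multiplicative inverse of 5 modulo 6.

gcd(6, 5) = 1  (6 = 1·5 + 1, 5 = 5·1).
Back-substituting, 5·(-1) + 6·(1) = 1.
So 5·-1 ≡ 1 (mod 6), and -1 mod 6 = 5.

5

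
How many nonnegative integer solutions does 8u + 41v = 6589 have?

gcd(41, 8) = 1.
By Bézout, 8×(-5) + 41×(1) = 1.
One solution: (19, 157).
General: u = 19 + 41t, v = 157 - 8t.
u ≥ 0 ⇒ t ≥ 0; v ≥ 0 ⇒ t ≤ 19. So t ∈ [0, 19]: 20 solutions.

20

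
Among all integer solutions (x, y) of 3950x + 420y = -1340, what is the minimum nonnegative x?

2

gcd(3950, 420) = 10  (3950 = 9*420 + 170, 420 = 2*170 + 80, 170 = 2*80 + 10, 80 = 8*10).
10 divides -1340, so solutions exist.
Back-substituting, 3950*(5) + 420*(-47) = 10.
Scale by -1340/10 = -134: (x₀, y₀) = (-670, 6298).
General solution: x = -670 + 42t, y = 6298 - 395t for integer t.
x ≥ 0: smallest is -670 mod 42 = 2 (at t = 16), with y = -22.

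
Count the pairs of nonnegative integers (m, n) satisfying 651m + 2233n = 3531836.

gcd(2233, 651):
  2233 = 3×651 + 280
  651 = 2×280 + 91
  280 = 3×91 + 7
  91 = 13×7
so gcd(2233, 651) = 7.
Back-substitute for Bézout coefficients:
  7 = 280 - 3×91
  ... = 651×(-24) + 2233×(7)
Scale by 504548: one solution is (-12109152, 3531836). Reduce m mod 319: (88, 1556).
General: m = 88 + 319t, n = 1556 - 93t.
m ≥ 0 ⇒ t ≥ 0; n ≥ 0 ⇒ t ≤ 16. So t ∈ [0, 16]: 17 solutions.

17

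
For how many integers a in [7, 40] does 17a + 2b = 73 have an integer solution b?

17

gcd(17, 2) = 1.
By Bézout, 17×(1) + 2×(-8) = 1.
Particular solution: (1, 28).
General solution: a = 1 + 2t, b = 28 - 17t for integer t.
7 ≤ 1 + 2t ≤ 40 gives t ∈ [3, 19], which is 17 values.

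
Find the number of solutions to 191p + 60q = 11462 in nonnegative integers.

gcd(191, 60):
  191 = 3*60 + 11
  60 = 5*11 + 5
  11 = 2*5 + 1
  5 = 5*1
so gcd(191, 60) = 1.
Back-substitute for Bézout coefficients:
  1 = 11 - 2*5
  ... = 191*(11) + 60*(-35)
Scale by 11462: one solution is (126082, -401170). Reduce p mod 60: (22, 121).
General: p = 22 + 60t, q = 121 - 191t.
p ≥ 0 ⇒ t ≥ 0; q ≥ 0 ⇒ t ≤ 0. So t ∈ [0, 0]: 1 solution.

1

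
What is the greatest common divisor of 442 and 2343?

1

gcd(2343, 442):
  2343 = 5×442 + 133
  442 = 3×133 + 43
  133 = 3×43 + 4
  43 = 10×4 + 3
  4 = 1×3 + 1
  3 = 3×1
so gcd(2343, 442) = 1.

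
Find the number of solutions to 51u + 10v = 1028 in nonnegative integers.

gcd(51, 10):
  51 = 5·10 + 1
  10 = 10·1
so gcd(51, 10) = 1.
Back-substitute for Bézout coefficients:
  1 = 51 - 5·10
  ... = 51·(1) + 10·(-5)
Scale by 1028: one solution is (1028, -5140). Reduce u mod 10: (8, 62).
General: u = 8 + 10t, v = 62 - 51t.
u ≥ 0 ⇒ t ≥ 0; v ≥ 0 ⇒ t ≤ 1. So t ∈ [0, 1]: 2 solutions.

2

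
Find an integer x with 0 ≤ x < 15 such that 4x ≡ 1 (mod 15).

gcd(15, 4) = 1  (15 = 3×4 + 3, 4 = 1×3 + 1, 3 = 3×1).
Back-substituting, 4×(4) + 15×(-1) = 1.
So 4×4 ≡ 1 (mod 15), and 4 mod 15 = 4.

4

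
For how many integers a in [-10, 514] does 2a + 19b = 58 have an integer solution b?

28

gcd(19, 2):
  19 = 9·2 + 1
  2 = 2·1
so gcd(19, 2) = 1.
Back-substitute for Bézout coefficients:
  1 = 19 - 9·2
  ... = 2·(-9) + 19·(1)
Scale by 58: particular solution (-522, 58); reduce a mod 19: (10, 2).
General solution: a = 10 + 19t, b = 2 - 2t for integer t.
-10 ≤ 10 + 19t ≤ 514 gives t ∈ [-1, 26], which is 28 values.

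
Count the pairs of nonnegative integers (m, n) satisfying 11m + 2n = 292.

14

gcd(11, 2) = 1  (11 = 5*2 + 1, 2 = 2*1).
Back-substituting, 11*(1) + 2*(-5) = 1.
Scale by 292: one solution is (292, -1460). Reduce m mod 2: (0, 146).
General: m = 0 + 2t, n = 146 - 11t.
m ≥ 0 ⇒ t ≥ 0; n ≥ 0 ⇒ t ≤ 13. So t ∈ [0, 13]: 14 solutions.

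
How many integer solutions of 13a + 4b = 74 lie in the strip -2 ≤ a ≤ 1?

1

gcd(13, 4):
  13 = 3*4 + 1
  4 = 4*1
so gcd(13, 4) = 1.
Back-substitute for Bézout coefficients:
  1 = 13 - 3*4
  ... = 13*(1) + 4*(-3)
Scale by 74: particular solution (74, -222); reduce a mod 4: (2, 12).
General solution: a = 2 + 4t, b = 12 - 13t for integer t.
-2 ≤ 2 + 4t ≤ 1 gives t ∈ [-1, -1], which is 1 value.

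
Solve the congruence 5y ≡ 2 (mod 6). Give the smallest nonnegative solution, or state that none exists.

4

gcd(6, 5):
  6 = 1·5 + 1
  5 = 5·1
so gcd(6, 5) = 1.
1 divides 2, so solutions exist.
Back-substitute for Bézout coefficients:
  1 = 6 - 1·5
  ... = 5·(-1) + 6·(1)
So 5·(-1) ≡ 1 (mod 6); multiply by 2: y ≡ -2 (mod 6).
Smallest nonnegative: y = -2 mod 6 = 4.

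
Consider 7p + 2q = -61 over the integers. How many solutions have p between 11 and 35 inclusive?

gcd(7, 2) = 1  (7 = 3·2 + 1, 2 = 2·1).
Back-substituting, 7·(1) + 2·(-3) = 1.
Scale by -61: particular solution (-61, 183); reduce p mod 2: (1, -34).
General solution: p = 1 + 2t, q = -34 - 7t for integer t.
11 ≤ 1 + 2t ≤ 35 gives t ∈ [5, 17], which is 13 values.

13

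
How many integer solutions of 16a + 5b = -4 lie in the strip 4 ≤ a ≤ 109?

21

gcd(16, 5):
  16 = 3*5 + 1
  5 = 5*1
so gcd(16, 5) = 1.
Back-substitute for Bézout coefficients:
  1 = 16 - 3*5
  ... = 16*(1) + 5*(-3)
Scale by -4: particular solution (-4, 12); reduce a mod 5: (1, -4).
General solution: a = 1 + 5t, b = -4 - 16t for integer t.
4 ≤ 1 + 5t ≤ 109 gives t ∈ [1, 21], which is 21 values.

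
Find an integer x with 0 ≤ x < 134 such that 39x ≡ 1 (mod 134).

55

gcd(134, 39) = 1.
By Bézout, 39*(55) + 134*(-16) = 1.
So 39*55 ≡ 1 (mod 134), and 55 mod 134 = 55.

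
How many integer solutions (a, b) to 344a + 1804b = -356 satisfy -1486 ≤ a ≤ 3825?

12

gcd(1804, 344) = 4.
By Bézout, 344*(-215) + 1804*(41) = 4.
Particular solution: (193, -37).
General solution: a = 193 + 451t, b = -37 - 86t for integer t.
-1486 ≤ 193 + 451t ≤ 3825 gives t ∈ [-3, 8], which is 12 values.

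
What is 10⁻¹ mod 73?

gcd(73, 10) = 1  (73 = 7*10 + 3, 10 = 3*3 + 1, 3 = 3*1).
Back-substituting, 10*(22) + 73*(-3) = 1.
So 10*22 ≡ 1 (mod 73), and 22 mod 73 = 22.

22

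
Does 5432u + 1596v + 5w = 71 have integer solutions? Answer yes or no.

yes

gcd(5432, 1596) = 28.
gcd(28, 5) = 1.
1 divides 71, so integer solutions exist.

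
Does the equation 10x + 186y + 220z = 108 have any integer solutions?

yes

gcd(186, 10) = 2  (186 = 18·10 + 6, 10 = 1·6 + 4, 6 = 1·4 + 2, 4 = 2·2).
gcd(2, 220) = 2.
2 divides 108, so integer solutions exist.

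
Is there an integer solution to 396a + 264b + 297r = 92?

no

gcd(396, 264) = 132.
gcd(132, 297) = 33.
33 does not divide 92 (remainder 26), so no integer solutions.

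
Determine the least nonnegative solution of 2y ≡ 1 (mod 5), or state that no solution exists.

gcd(5, 2) = 1.
1 divides 1, so solutions exist.
By Bézout, 2×(-2) + 5×(1) = 1.
So 2×(-2) ≡ 1 (mod 5); multiply by 1: y ≡ -2 (mod 5).
Smallest nonnegative: y = -2 mod 5 = 3.

3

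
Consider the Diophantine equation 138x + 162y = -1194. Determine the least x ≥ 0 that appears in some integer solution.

gcd(162, 138):
  162 = 1·138 + 24
  138 = 5·24 + 18
  24 = 1·18 + 6
  18 = 3·6
so gcd(162, 138) = 6.
6 divides -1194, so solutions exist.
Back-substitute for Bézout coefficients:
  6 = 24 - 1·18
  ... = 138·(-7) + 162·(6)
Scale by -1194/6 = -199: (x₀, y₀) = (1393, -1194).
General solution: x = 1393 + 27t, y = -1194 - 23t for integer t.
x ≥ 0: smallest is 1393 mod 27 = 16 (at t = -51), with y = -21.

16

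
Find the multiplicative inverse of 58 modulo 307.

gcd(307, 58):
  307 = 5*58 + 17
  58 = 3*17 + 7
  17 = 2*7 + 3
  7 = 2*3 + 1
  3 = 3*1
so gcd(307, 58) = 1.
Back-substitute for Bézout coefficients:
  1 = 7 - 2*3
  ... = 58*(90) + 307*(-17)
So 58*90 ≡ 1 (mod 307), and 90 mod 307 = 90.

90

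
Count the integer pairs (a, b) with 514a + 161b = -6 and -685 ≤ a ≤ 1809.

16

gcd(514, 161) = 1.
By Bézout, 514·(26) + 161·(-83) = 1.
Particular solution: (5, -16).
General solution: a = 5 + 161t, b = -16 - 514t for integer t.
-685 ≤ 5 + 161t ≤ 1809 gives t ∈ [-4, 11], which is 16 values.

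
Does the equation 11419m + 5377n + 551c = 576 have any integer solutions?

gcd(11419, 5377) = 19  (11419 = 2·5377 + 665, 5377 = 8·665 + 57, 665 = 11·57 + 38, 57 = 1·38 + 19, 38 = 2·19).
gcd(19, 551) = 19.
19 does not divide 576 (remainder 6), so no integer solutions.

no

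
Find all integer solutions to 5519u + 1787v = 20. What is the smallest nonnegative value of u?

1199

gcd(5519, 1787):
  5519 = 3·1787 + 158
  1787 = 11·158 + 49
  158 = 3·49 + 11
  49 = 4·11 + 5
  11 = 2·5 + 1
  5 = 5·1
so gcd(5519, 1787) = 1.
1 divides 20, so solutions exist.
Back-substitute for Bézout coefficients:
  1 = 11 - 2·5
  ... = 5519·(328) + 1787·(-1013)
Scale by 20/1 = 20: (u₀, v₀) = (6560, -20260).
General solution: u = 6560 + 1787t, v = -20260 - 5519t for integer t.
u ≥ 0: smallest is 6560 mod 1787 = 1199 (at t = -3), with v = -3703.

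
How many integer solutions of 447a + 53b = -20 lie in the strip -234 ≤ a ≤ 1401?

gcd(447, 53) = 1  (447 = 8*53 + 23, 53 = 2*23 + 7, 23 = 3*7 + 2, 7 = 3*2 + 1, 2 = 2*1).
Back-substituting, 447*(-23) + 53*(194) = 1.
Scale by -20: particular solution (460, -3880); reduce a mod 53: (36, -304).
General solution: a = 36 + 53t, b = -304 - 447t for integer t.
-234 ≤ 36 + 53t ≤ 1401 gives t ∈ [-5, 25], which is 31 values.

31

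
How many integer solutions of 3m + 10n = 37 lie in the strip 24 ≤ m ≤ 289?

gcd(10, 3) = 1  (10 = 3×3 + 1, 3 = 3×1).
Back-substituting, 3×(-3) + 10×(1) = 1.
Scale by 37: particular solution (-111, 37); reduce m mod 10: (9, 1).
General solution: m = 9 + 10t, n = 1 - 3t for integer t.
24 ≤ 9 + 10t ≤ 289 gives t ∈ [2, 28], which is 27 values.

27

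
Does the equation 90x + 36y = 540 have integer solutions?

gcd(90, 36) = 18  (90 = 2*36 + 18, 36 = 2*18).
18 divides 540, so integer solutions exist.

yes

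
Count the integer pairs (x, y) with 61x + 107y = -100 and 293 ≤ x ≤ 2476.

20

gcd(107, 61) = 1  (107 = 1×61 + 46, 61 = 1×46 + 15, 46 = 3×15 + 1, 15 = 15×1).
Back-substituting, 61×(-7) + 107×(4) = 1.
Scale by -100: particular solution (700, -400); reduce x mod 107: (58, -34).
General solution: x = 58 + 107t, y = -34 - 61t for integer t.
293 ≤ 58 + 107t ≤ 2476 gives t ∈ [3, 22], which is 20 values.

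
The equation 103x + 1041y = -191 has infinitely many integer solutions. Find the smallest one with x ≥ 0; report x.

79

gcd(1041, 103):
  1041 = 10·103 + 11
  103 = 9·11 + 4
  11 = 2·4 + 3
  4 = 1·3 + 1
  3 = 3·1
so gcd(1041, 103) = 1.
1 divides -191, so solutions exist.
Back-substitute for Bézout coefficients:
  1 = 4 - 1·3
  ... = 103·(283) + 1041·(-28)
Scale by -191/1 = -191: (x₀, y₀) = (-54053, 5348).
General solution: x = -54053 + 1041t, y = 5348 - 103t for integer t.
x ≥ 0: smallest is -54053 mod 1041 = 79 (at t = 52), with y = -8.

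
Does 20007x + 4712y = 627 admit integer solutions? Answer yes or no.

yes

gcd(20007, 4712):
  20007 = 4×4712 + 1159
  4712 = 4×1159 + 76
  1159 = 15×76 + 19
  76 = 4×19
so gcd(20007, 4712) = 19.
19 divides 627, so integer solutions exist.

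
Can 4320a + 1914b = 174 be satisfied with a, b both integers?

gcd(4320, 1914) = 6  (4320 = 2×1914 + 492, 1914 = 3×492 + 438, 492 = 1×438 + 54, 438 = 8×54 + 6, 54 = 9×6).
6 divides 174, so integer solutions exist.

yes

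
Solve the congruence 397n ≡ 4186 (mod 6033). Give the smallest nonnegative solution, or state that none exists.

3217

gcd(6033, 397):
  6033 = 15*397 + 78
  397 = 5*78 + 7
  78 = 11*7 + 1
  7 = 7*1
so gcd(6033, 397) = 1.
1 divides 4186, so solutions exist.
Back-substitute for Bézout coefficients:
  1 = 78 - 11*7
  ... = 397*(-851) + 6033*(56)
So 397*(-851) ≡ 1 (mod 6033); multiply by 4186: n ≡ -3562286 (mod 6033).
Smallest nonnegative: n = -3562286 mod 6033 = 3217.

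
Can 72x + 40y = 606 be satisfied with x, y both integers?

gcd(72, 40) = 8  (72 = 1*40 + 32, 40 = 1*32 + 8, 32 = 4*8).
8 does not divide 606 (remainder 6), so no integer solutions.

no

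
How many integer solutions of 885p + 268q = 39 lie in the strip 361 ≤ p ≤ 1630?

gcd(885, 268) = 1.
By Bézout, 885·(-43) + 268·(142) = 1.
Particular solution: (199, -657).
General solution: p = 199 + 268t, q = -657 - 885t for integer t.
361 ≤ 199 + 268t ≤ 1630 gives t ∈ [1, 5], which is 5 values.

5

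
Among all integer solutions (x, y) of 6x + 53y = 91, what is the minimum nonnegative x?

gcd(53, 6):
  53 = 8×6 + 5
  6 = 1×5 + 1
  5 = 5×1
so gcd(53, 6) = 1.
1 divides 91, so solutions exist.
Back-substitute for Bézout coefficients:
  1 = 6 - 1×5
  ... = 6×(9) + 53×(-1)
Scale by 91/1 = 91: (x₀, y₀) = (819, -91).
General solution: x = 819 + 53t, y = -91 - 6t for integer t.
x ≥ 0: smallest is 819 mod 53 = 24 (at t = -15), with y = -1.

24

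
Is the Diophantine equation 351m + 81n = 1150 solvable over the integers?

gcd(351, 81):
  351 = 4×81 + 27
  81 = 3×27
so gcd(351, 81) = 27.
27 does not divide 1150 (remainder 16), so no integer solutions.

no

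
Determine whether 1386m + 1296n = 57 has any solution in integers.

no

gcd(1386, 1296):
  1386 = 1*1296 + 90
  1296 = 14*90 + 36
  90 = 2*36 + 18
  36 = 2*18
so gcd(1386, 1296) = 18.
18 does not divide 57 (remainder 3), so no integer solutions.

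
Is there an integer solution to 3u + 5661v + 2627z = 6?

gcd(5661, 3):
  5661 = 1887·3
so gcd(5661, 3) = 3.
gcd(3, 2627) = 1.
1 divides 6, so integer solutions exist.

yes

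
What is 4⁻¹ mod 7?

2

gcd(7, 4):
  7 = 1×4 + 3
  4 = 1×3 + 1
  3 = 3×1
so gcd(7, 4) = 1.
Back-substitute for Bézout coefficients:
  1 = 4 - 1×3
  ... = 4×(2) + 7×(-1)
So 4×2 ≡ 1 (mod 7), and 2 mod 7 = 2.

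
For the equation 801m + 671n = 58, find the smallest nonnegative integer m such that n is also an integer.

114

gcd(801, 671) = 1.
1 divides 58, so solutions exist.
By Bézout, 801·(-160) + 671·(191) = 1.
Scale by 58/1 = 58: (m₀, n₀) = (-9280, 11078).
General solution: m = -9280 + 671t, n = 11078 - 801t for integer t.
m ≥ 0: smallest is -9280 mod 671 = 114 (at t = 14), with n = -136.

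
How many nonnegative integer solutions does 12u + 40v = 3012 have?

26

gcd(40, 12) = 4  (40 = 3·12 + 4, 12 = 3·4).
Back-substituting, 12·(-3) + 40·(1) = 4.
Scale by 753: one solution is (-2259, 753). Reduce u mod 10: (1, 75).
General: u = 1 + 10t, v = 75 - 3t.
u ≥ 0 ⇒ t ≥ 0; v ≥ 0 ⇒ t ≤ 25. So t ∈ [0, 25]: 26 solutions.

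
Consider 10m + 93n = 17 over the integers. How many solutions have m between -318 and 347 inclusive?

7

gcd(93, 10) = 1  (93 = 9*10 + 3, 10 = 3*3 + 1, 3 = 3*1).
Back-substituting, 10*(28) + 93*(-3) = 1.
Scale by 17: particular solution (476, -51); reduce m mod 93: (11, -1).
General solution: m = 11 + 93t, n = -1 - 10t for integer t.
-318 ≤ 11 + 93t ≤ 347 gives t ∈ [-3, 3], which is 7 values.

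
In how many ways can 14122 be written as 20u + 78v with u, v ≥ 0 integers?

gcd(78, 20) = 2  (78 = 3×20 + 18, 20 = 1×18 + 2, 18 = 9×2).
Back-substituting, 20×(4) + 78×(-1) = 2.
Scale by 7061: one solution is (28244, -7061). Reduce u mod 39: (8, 179).
General: u = 8 + 39t, v = 179 - 10t.
u ≥ 0 ⇒ t ≥ 0; v ≥ 0 ⇒ t ≤ 17. So t ∈ [0, 17]: 18 solutions.

18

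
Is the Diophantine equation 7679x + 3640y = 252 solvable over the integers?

gcd(7679, 3640):
  7679 = 2*3640 + 399
  3640 = 9*399 + 49
  399 = 8*49 + 7
  49 = 7*7
so gcd(7679, 3640) = 7.
7 divides 252, so integer solutions exist.

yes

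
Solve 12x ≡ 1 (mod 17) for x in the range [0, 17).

10

gcd(17, 12) = 1.
By Bézout, 12*(-7) + 17*(5) = 1.
So 12*-7 ≡ 1 (mod 17), and -7 mod 17 = 10.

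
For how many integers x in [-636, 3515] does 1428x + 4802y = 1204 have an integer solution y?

gcd(4802, 1428) = 14  (4802 = 3×1428 + 518, 1428 = 2×518 + 392, 518 = 1×392 + 126, 392 = 3×126 + 14, 126 = 9×14).
Back-substituting, 1428×(37) + 4802×(-11) = 14.
Scale by 86: particular solution (3182, -946); reduce x mod 343: (95, -28).
General solution: x = 95 + 343t, y = -28 - 102t for integer t.
-636 ≤ 95 + 343t ≤ 3515 gives t ∈ [-2, 9], which is 12 values.

12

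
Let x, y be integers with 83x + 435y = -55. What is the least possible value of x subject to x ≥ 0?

340

gcd(435, 83) = 1.
1 divides -55, so solutions exist.
By Bézout, 83·(152) + 435·(-29) = 1.
Scale by -55/1 = -55: (x₀, y₀) = (-8360, 1595).
General solution: x = -8360 + 435t, y = 1595 - 83t for integer t.
x ≥ 0: smallest is -8360 mod 435 = 340 (at t = 20), with y = -65.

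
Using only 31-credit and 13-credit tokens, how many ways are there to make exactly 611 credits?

2

Need nonnegative integers with 31j + 13k = 611.
gcd(31, 13) = 1, and 31·(-5) + 13·(12) = 1.
So (j₀, k₀) = (-3055, 7332); general j = -3055 + 13t, k = 7332 - 31t.
j ≥ 0 ⇒ t ≥ 235; k ≥ 0 ⇒ t ≤ 236. That's 2 values of t.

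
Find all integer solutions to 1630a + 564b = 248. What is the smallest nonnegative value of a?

gcd(1630, 564) = 2  (1630 = 2×564 + 502, 564 = 1×502 + 62, 502 = 8×62 + 6, 62 = 10×6 + 2, 6 = 3×2).
2 divides 248, so solutions exist.
Back-substituting, 1630×(-91) + 564×(263) = 2.
Scale by 248/2 = 124: (a₀, b₀) = (-11284, 32612).
General solution: a = -11284 + 282t, b = 32612 - 815t for integer t.
a ≥ 0: smallest is -11284 mod 282 = 278 (at t = 41), with b = -803.

278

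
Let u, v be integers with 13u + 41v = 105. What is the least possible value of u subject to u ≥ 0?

27

gcd(41, 13) = 1.
1 divides 105, so solutions exist.
By Bézout, 13×(19) + 41×(-6) = 1.
Scale by 105/1 = 105: (u₀, v₀) = (1995, -630).
General solution: u = 1995 + 41t, v = -630 - 13t for integer t.
u ≥ 0: smallest is 1995 mod 41 = 27 (at t = -48), with v = -6.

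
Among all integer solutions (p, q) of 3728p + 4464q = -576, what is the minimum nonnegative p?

207

gcd(4464, 3728) = 16.
16 divides -576, so solutions exist.
By Bézout, 3728·(-91) + 4464·(76) = 16.
Scale by -576/16 = -36: (p₀, q₀) = (3276, -2736).
General solution: p = 3276 + 279t, q = -2736 - 233t for integer t.
p ≥ 0: smallest is 3276 mod 279 = 207 (at t = -11), with q = -173.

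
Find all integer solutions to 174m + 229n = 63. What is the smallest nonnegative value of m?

gcd(229, 174) = 1.
1 divides 63, so solutions exist.
By Bézout, 174×(-25) + 229×(19) = 1.
Scale by 63/1 = 63: (m₀, n₀) = (-1575, 1197).
General solution: m = -1575 + 229t, n = 1197 - 174t for integer t.
m ≥ 0: smallest is -1575 mod 229 = 28 (at t = 7), with n = -21.

28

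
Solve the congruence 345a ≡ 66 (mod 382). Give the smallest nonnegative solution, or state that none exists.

246

gcd(382, 345) = 1  (382 = 1×345 + 37, 345 = 9×37 + 12, 37 = 3×12 + 1, 12 = 12×1).
1 divides 66, so solutions exist.
Back-substituting, 345×(-31) + 382×(28) = 1.
So 345×(-31) ≡ 1 (mod 382); multiply by 66: a ≡ -2046 (mod 382).
Smallest nonnegative: a = -2046 mod 382 = 246.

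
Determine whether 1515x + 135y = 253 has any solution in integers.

gcd(1515, 135):
  1515 = 11×135 + 30
  135 = 4×30 + 15
  30 = 2×15
so gcd(1515, 135) = 15.
15 does not divide 253 (remainder 13), so no integer solutions.

no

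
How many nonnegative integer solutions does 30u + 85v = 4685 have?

9

gcd(85, 30) = 5.
By Bézout, 30·(3) + 85·(-1) = 5.
One solution: (6, 53).
General: u = 6 + 17t, v = 53 - 6t.
u ≥ 0 ⇒ t ≥ 0; v ≥ 0 ⇒ t ≤ 8. So t ∈ [0, 8]: 9 solutions.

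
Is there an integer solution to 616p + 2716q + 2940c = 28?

yes

gcd(2716, 616):
  2716 = 4*616 + 252
  616 = 2*252 + 112
  252 = 2*112 + 28
  112 = 4*28
so gcd(2716, 616) = 28.
gcd(28, 2940) = 28.
28 divides 28, so integer solutions exist.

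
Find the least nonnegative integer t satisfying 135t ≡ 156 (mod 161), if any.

155

gcd(161, 135):
  161 = 1×135 + 26
  135 = 5×26 + 5
  26 = 5×5 + 1
  5 = 5×1
so gcd(161, 135) = 1.
1 divides 156, so solutions exist.
Back-substitute for Bézout coefficients:
  1 = 26 - 5×5
  ... = 135×(-31) + 161×(26)
So 135×(-31) ≡ 1 (mod 161); multiply by 156: t ≡ -4836 (mod 161).
Smallest nonnegative: t = -4836 mod 161 = 155.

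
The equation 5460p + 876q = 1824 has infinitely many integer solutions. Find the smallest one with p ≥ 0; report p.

39

gcd(5460, 876):
  5460 = 6×876 + 204
  876 = 4×204 + 60
  204 = 3×60 + 24
  60 = 2×24 + 12
  24 = 2×12
so gcd(5460, 876) = 12.
12 divides 1824, so solutions exist.
Back-substitute for Bézout coefficients:
  12 = 60 - 2×24
  ... = 5460×(-30) + 876×(187)
Scale by 1824/12 = 152: (p₀, q₀) = (-4560, 28424).
General solution: p = -4560 + 73t, q = 28424 - 455t for integer t.
p ≥ 0: smallest is -4560 mod 73 = 39 (at t = 63), with q = -241.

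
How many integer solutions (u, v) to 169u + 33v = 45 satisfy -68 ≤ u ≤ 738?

25

gcd(169, 33) = 1  (169 = 5*33 + 4, 33 = 8*4 + 1, 4 = 4*1).
Back-substituting, 169*(-8) + 33*(41) = 1.
Scale by 45: particular solution (-360, 1845); reduce u mod 33: (3, -14).
General solution: u = 3 + 33t, v = -14 - 169t for integer t.
-68 ≤ 3 + 33t ≤ 738 gives t ∈ [-2, 22], which is 25 values.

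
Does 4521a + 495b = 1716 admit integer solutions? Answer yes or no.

gcd(4521, 495) = 33  (4521 = 9*495 + 66, 495 = 7*66 + 33, 66 = 2*33).
33 divides 1716, so integer solutions exist.

yes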